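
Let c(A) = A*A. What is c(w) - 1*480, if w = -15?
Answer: -255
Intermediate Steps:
c(A) = A²
c(w) - 1*480 = (-15)² - 1*480 = 225 - 480 = -255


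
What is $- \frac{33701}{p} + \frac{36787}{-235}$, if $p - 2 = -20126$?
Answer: $- \frac{732381853}{4729140} \approx -154.87$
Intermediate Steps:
$p = -20124$ ($p = 2 - 20126 = -20124$)
$- \frac{33701}{p} + \frac{36787}{-235} = - \frac{33701}{-20124} + \frac{36787}{-235} = \left(-33701\right) \left(- \frac{1}{20124}\right) + 36787 \left(- \frac{1}{235}\right) = \frac{33701}{20124} - \frac{36787}{235} = - \frac{732381853}{4729140}$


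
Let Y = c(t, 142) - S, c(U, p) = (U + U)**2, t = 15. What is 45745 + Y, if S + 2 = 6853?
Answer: 39794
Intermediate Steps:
S = 6851 (S = -2 + 6853 = 6851)
c(U, p) = 4*U**2 (c(U, p) = (2*U)**2 = 4*U**2)
Y = -5951 (Y = 4*15**2 - 1*6851 = 4*225 - 6851 = 900 - 6851 = -5951)
45745 + Y = 45745 - 5951 = 39794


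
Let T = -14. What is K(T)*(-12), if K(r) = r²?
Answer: -2352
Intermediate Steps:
K(T)*(-12) = (-14)²*(-12) = 196*(-12) = -2352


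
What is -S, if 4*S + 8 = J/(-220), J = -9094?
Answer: -3667/440 ≈ -8.3341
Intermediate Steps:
S = 3667/440 (S = -2 + (-9094/(-220))/4 = -2 + (-9094*(-1/220))/4 = -2 + (1/4)*(4547/110) = -2 + 4547/440 = 3667/440 ≈ 8.3341)
-S = -1*3667/440 = -3667/440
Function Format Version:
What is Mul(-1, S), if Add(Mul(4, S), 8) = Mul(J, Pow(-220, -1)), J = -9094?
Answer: Rational(-3667, 440) ≈ -8.3341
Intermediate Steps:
S = Rational(3667, 440) (S = Add(-2, Mul(Rational(1, 4), Mul(-9094, Pow(-220, -1)))) = Add(-2, Mul(Rational(1, 4), Mul(-9094, Rational(-1, 220)))) = Add(-2, Mul(Rational(1, 4), Rational(4547, 110))) = Add(-2, Rational(4547, 440)) = Rational(3667, 440) ≈ 8.3341)
Mul(-1, S) = Mul(-1, Rational(3667, 440)) = Rational(-3667, 440)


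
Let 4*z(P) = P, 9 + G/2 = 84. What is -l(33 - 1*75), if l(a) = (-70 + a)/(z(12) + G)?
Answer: 112/153 ≈ 0.73203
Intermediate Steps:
G = 150 (G = -18 + 2*84 = -18 + 168 = 150)
z(P) = P/4
l(a) = -70/153 + a/153 (l(a) = (-70 + a)/((1/4)*12 + 150) = (-70 + a)/(3 + 150) = (-70 + a)/153 = (-70 + a)*(1/153) = -70/153 + a/153)
-l(33 - 1*75) = -(-70/153 + (33 - 1*75)/153) = -(-70/153 + (33 - 75)/153) = -(-70/153 + (1/153)*(-42)) = -(-70/153 - 14/51) = -1*(-112/153) = 112/153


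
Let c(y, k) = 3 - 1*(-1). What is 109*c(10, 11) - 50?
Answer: 386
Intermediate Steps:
c(y, k) = 4 (c(y, k) = 3 + 1 = 4)
109*c(10, 11) - 50 = 109*4 - 50 = 436 - 50 = 386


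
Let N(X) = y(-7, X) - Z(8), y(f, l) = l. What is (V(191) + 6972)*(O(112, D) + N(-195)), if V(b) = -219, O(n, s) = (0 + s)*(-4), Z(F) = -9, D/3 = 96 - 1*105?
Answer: -526734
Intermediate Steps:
D = -27 (D = 3*(96 - 1*105) = 3*(96 - 105) = 3*(-9) = -27)
O(n, s) = -4*s (O(n, s) = s*(-4) = -4*s)
N(X) = 9 + X (N(X) = X - 1*(-9) = X + 9 = 9 + X)
(V(191) + 6972)*(O(112, D) + N(-195)) = (-219 + 6972)*(-4*(-27) + (9 - 195)) = 6753*(108 - 186) = 6753*(-78) = -526734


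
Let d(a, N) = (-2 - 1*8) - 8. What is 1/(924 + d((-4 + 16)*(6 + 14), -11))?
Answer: 1/906 ≈ 0.0011038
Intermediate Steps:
d(a, N) = -18 (d(a, N) = (-2 - 8) - 8 = -10 - 8 = -18)
1/(924 + d((-4 + 16)*(6 + 14), -11)) = 1/(924 - 18) = 1/906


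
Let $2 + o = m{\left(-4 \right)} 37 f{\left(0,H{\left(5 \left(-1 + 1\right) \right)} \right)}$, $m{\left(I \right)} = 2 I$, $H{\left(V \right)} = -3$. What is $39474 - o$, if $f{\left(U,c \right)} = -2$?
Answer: $38884$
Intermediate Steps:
$o = 590$ ($o = -2 + 2 \left(-4\right) 37 \left(-2\right) = -2 + \left(-8\right) 37 \left(-2\right) = -2 - -592 = -2 + 592 = 590$)
$39474 - o = 39474 - 590 = 38884$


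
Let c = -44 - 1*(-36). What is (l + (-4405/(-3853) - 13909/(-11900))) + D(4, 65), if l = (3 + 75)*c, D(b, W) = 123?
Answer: -3266455689/6550100 ≈ -498.69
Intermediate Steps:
c = -8 (c = -44 + 36 = -8)
l = -624 (l = (3 + 75)*(-8) = 78*(-8) = -624)
(l + (-4405/(-3853) - 13909/(-11900))) + D(4, 65) = (-624 + (-4405/(-3853) - 13909/(-11900))) + 123 = (-624 + (-4405*(-1/3853) - 13909*(-1/11900))) + 123 = (-624 + (4405/3853 + 1987/1700)) + 123 = (-624 + 15144411/6550100) + 123 = -4072117989/6550100 + 123 = -3266455689/6550100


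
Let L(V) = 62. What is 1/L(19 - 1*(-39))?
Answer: 1/62 ≈ 0.016129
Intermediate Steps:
1/L(19 - 1*(-39)) = 1/62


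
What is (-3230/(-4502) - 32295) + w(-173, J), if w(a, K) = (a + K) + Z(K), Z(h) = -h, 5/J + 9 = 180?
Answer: -73083853/2251 ≈ -32467.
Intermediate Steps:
J = 5/171 (J = 5/(-9 + 180) = 5/171 ≈ 0.029240)
w(a, K) = a (w(a, K) = (a + K) - K = (K + a) - K = a)
(-3230/(-4502) - 32295) + w(-173, J) = (-3230/(-4502) - 32295) - 173 = (-3230*(-1/4502) - 32295) - 173 = (1615/2251 - 32295) - 173 = -72694430/2251 - 173 = -73083853/2251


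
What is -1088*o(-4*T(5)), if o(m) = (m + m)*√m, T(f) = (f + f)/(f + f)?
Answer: 17408*I ≈ 17408.0*I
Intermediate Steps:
T(f) = 1 (T(f) = (2*f)/((2*f)) = (2*f)*(1/(2*f)) = 1)
o(m) = 2*m^(3/2) (o(m) = (2*m)*√m = 2*m^(3/2))
-1088*o(-4*T(5)) = -2176*(-4*1)^(3/2) = -2176*(-4)^(3/2) = -2176*(-8*I) = -(-17408)*I = 17408*I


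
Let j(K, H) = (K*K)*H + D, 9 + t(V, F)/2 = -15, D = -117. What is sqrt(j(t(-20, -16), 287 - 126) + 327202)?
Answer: sqrt(698029) ≈ 835.48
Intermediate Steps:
t(V, F) = -48 (t(V, F) = -18 + 2*(-15) = -18 - 30 = -48)
j(K, H) = -117 + H*K**2 (j(K, H) = (K*K)*H - 117 = K**2*H - 117 = H*K**2 - 117 = -117 + H*K**2)
sqrt(j(t(-20, -16), 287 - 126) + 327202) = sqrt((-117 + (287 - 126)*(-48)**2) + 327202) = sqrt((-117 + 161*2304) + 327202) = sqrt((-117 + 370944) + 327202) = sqrt(370827 + 327202) = sqrt(698029)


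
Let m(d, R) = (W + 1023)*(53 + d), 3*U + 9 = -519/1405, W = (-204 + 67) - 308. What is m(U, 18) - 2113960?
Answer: -2929609294/1405 ≈ -2.0851e+6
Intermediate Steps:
W = -445 (W = -137 - 308 = -445)
U = -4388/1405 (U = -3 + (-519/1405)/3 = -3 + (-519*1/1405)/3 = -3 + (⅓)*(-519/1405) = -3 - 173/1405 = -4388/1405 ≈ -3.1231)
m(d, R) = 30634 + 578*d (m(d, R) = (-445 + 1023)*(53 + d) = 578*(53 + d) = 30634 + 578*d)
m(U, 18) - 2113960 = (30634 + 578*(-4388/1405)) - 2113960 = (30634 - 2536264/1405) - 2113960 = 40504506/1405 - 2113960 = -2929609294/1405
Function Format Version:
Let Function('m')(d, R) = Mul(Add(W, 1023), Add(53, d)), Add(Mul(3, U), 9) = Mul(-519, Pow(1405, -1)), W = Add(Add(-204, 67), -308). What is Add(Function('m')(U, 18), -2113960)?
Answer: Rational(-2929609294, 1405) ≈ -2.0851e+6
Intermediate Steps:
W = -445 (W = Add(-137, -308) = -445)
U = Rational(-4388, 1405) (U = Add(-3, Mul(Rational(1, 3), Mul(-519, Pow(1405, -1)))) = Add(-3, Mul(Rational(1, 3), Mul(-519, Rational(1, 1405)))) = Add(-3, Mul(Rational(1, 3), Rational(-519, 1405))) = Add(-3, Rational(-173, 1405)) = Rational(-4388, 1405) ≈ -3.1231)
Function('m')(d, R) = Add(30634, Mul(578, d)) (Function('m')(d, R) = Mul(Add(-445, 1023), Add(53, d)) = Mul(578, Add(53, d)) = Add(30634, Mul(578, d)))
Add(Function('m')(U, 18), -2113960) = Add(Add(30634, Mul(578, Rational(-4388, 1405))), -2113960) = Add(Add(30634, Rational(-2536264, 1405)), -2113960) = Add(Rational(40504506, 1405), -2113960) = Rational(-2929609294, 1405)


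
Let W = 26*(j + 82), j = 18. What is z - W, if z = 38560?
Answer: 35960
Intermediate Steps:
W = 2600 (W = 26*(18 + 82) = 26*100 = 2600)
z - W = 38560 - 1*2600 = 38560 - 2600 = 35960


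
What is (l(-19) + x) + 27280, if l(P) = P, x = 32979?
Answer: 60240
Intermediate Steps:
(l(-19) + x) + 27280 = (-19 + 32979) + 27280 = 32960 + 27280 = 60240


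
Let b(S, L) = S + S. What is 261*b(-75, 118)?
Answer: -39150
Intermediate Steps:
b(S, L) = 2*S
261*b(-75, 118) = 261*(2*(-75)) = 261*(-150) = -39150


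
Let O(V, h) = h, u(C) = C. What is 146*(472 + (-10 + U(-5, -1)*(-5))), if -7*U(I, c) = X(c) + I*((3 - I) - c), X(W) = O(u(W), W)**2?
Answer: 440044/7 ≈ 62863.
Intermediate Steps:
X(W) = W**2
U(I, c) = -c**2/7 - I*(3 - I - c)/7 (U(I, c) = -(c**2 + I*((3 - I) - c))/7 = -(c**2 + I*(3 - I - c))/7 = -c**2/7 - I*(3 - I - c)/7)
146*(472 + (-10 + U(-5, -1)*(-5))) = 146*(472 + (-10 + (-3/7*(-5) - 1/7*(-1)**2 + (1/7)*(-5)**2 + (1/7)*(-5)*(-1))*(-5))) = 146*(472 + (-10 + (15/7 - 1/7*1 + (1/7)*25 + 5/7)*(-5))) = 146*(472 + (-10 + (15/7 - 1/7 + 25/7 + 5/7)*(-5))) = 146*(472 + (-10 + (44/7)*(-5))) = 146*(472 + (-10 - 220/7)) = 146*(472 - 290/7) = 146*(3014/7) = 440044/7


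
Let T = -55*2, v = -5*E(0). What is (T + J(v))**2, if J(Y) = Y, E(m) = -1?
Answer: 11025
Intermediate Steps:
v = 5 (v = -5*(-1) = 5)
T = -110
(T + J(v))**2 = (-110 + 5)**2 = (-105)**2 = 11025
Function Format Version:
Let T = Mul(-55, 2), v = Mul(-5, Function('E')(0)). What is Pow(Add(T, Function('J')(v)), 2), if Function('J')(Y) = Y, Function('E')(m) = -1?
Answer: 11025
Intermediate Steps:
v = 5 (v = Mul(-5, -1) = 5)
T = -110
Pow(Add(T, Function('J')(v)), 2) = Pow(Add(-110, 5), 2) = Pow(-105, 2) = 11025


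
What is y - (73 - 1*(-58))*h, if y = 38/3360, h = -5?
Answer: 1100419/1680 ≈ 655.01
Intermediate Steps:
y = 19/1680 (y = 38*(1/3360) = 19/1680 ≈ 0.011310)
y - (73 - 1*(-58))*h = 19/1680 - (73 - 1*(-58))*(-5) = 19/1680 - (73 + 58)*(-5) = 19/1680 - 131*(-5) = 19/1680 - 1*(-655) = 19/1680 + 655 = 1100419/1680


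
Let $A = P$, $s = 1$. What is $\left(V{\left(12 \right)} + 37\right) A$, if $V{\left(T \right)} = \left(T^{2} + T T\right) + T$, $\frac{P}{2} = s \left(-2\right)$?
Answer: $-1348$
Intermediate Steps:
$P = -4$ ($P = 2 \cdot 1 \left(-2\right) = 2 \left(-2\right) = -4$)
$A = -4$
$V{\left(T \right)} = T + 2 T^{2}$ ($V{\left(T \right)} = \left(T^{2} + T^{2}\right) + T = 2 T^{2} + T = T + 2 T^{2}$)
$\left(V{\left(12 \right)} + 37\right) A = \left(12 \left(1 + 2 \cdot 12\right) + 37\right) \left(-4\right) = \left(12 \left(1 + 24\right) + 37\right) \left(-4\right) = \left(12 \cdot 25 + 37\right) \left(-4\right) = \left(300 + 37\right) \left(-4\right) = 337 \left(-4\right) = -1348$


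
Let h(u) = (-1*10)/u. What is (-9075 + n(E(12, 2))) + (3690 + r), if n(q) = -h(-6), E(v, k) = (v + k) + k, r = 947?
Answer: -13319/3 ≈ -4439.7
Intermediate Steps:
h(u) = -10/u
E(v, k) = v + 2*k (E(v, k) = (k + v) + k = v + 2*k)
n(q) = -5/3 (n(q) = -(-10)/(-6) = -(-10)*(-1)/6 = -1*5/3 = -5/3)
(-9075 + n(E(12, 2))) + (3690 + r) = (-9075 - 5/3) + (3690 + 947) = -27230/3 + 4637 = -13319/3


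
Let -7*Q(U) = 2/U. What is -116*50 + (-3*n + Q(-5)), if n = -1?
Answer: -202893/35 ≈ -5796.9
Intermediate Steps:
Q(U) = -2/(7*U)
-116*50 + (-3*n + Q(-5)) = -116*50 + (-3*(-1) - 2/7/(-5)) = -5800 + (3 - 2/7*(-⅕)) = -5800 + (3 + 2/35) = -5800 + 107/35 = -202893/35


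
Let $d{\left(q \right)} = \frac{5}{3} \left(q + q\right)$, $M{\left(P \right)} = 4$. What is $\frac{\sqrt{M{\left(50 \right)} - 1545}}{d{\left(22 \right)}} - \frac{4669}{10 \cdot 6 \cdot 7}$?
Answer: $- \frac{667}{60} + \frac{3 i \sqrt{1541}}{220} \approx -11.117 + 0.5353 i$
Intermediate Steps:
$d{\left(q \right)} = \frac{10 q}{3}$ ($d{\left(q \right)} = 5 \cdot \frac{1}{3} \cdot 2 q = \frac{5 \cdot 2 q}{3} = \frac{10 q}{3}$)
$\frac{\sqrt{M{\left(50 \right)} - 1545}}{d{\left(22 \right)}} - \frac{4669}{10 \cdot 6 \cdot 7} = \frac{\sqrt{4 - 1545}}{\frac{10}{3} \cdot 22} - \frac{4669}{10 \cdot 6 \cdot 7} = \frac{\sqrt{4 - 1545}}{\frac{220}{3}} - \frac{4669}{60 \cdot 7} = \sqrt{4 - 1545} \cdot \frac{3}{220} - \frac{4669}{420} = \sqrt{-1541} \cdot \frac{3}{220} - \frac{667}{60} = i \sqrt{1541} \cdot \frac{3}{220} - \frac{667}{60} = \frac{3 i \sqrt{1541}}{220} - \frac{667}{60} = - \frac{667}{60} + \frac{3 i \sqrt{1541}}{220}$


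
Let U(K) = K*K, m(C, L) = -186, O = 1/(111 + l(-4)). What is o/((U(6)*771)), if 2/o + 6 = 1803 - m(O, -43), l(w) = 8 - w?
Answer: 1/27520074 ≈ 3.6337e-8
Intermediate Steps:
O = 1/123 (O = 1/(111 + (8 - 1*(-4))) = 1/(111 + (8 + 4)) = 1/(111 + 12) = 1/123 ≈ 0.0081301)
U(K) = K²
o = 2/1983 (o = 2/(-6 + (1803 - 1*(-186))) = 2/(-6 + (1803 + 186)) = 2/(-6 + 1989) = 2/1983 ≈ 0.0010086)
o/((U(6)*771)) = 2/(1983*((6²*771))) = 2/(1983*((36*771))) = (2/1983)/27756 = (2/1983)*(1/27756) = 1/27520074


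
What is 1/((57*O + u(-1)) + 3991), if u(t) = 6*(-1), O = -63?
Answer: 1/394 ≈ 0.0025381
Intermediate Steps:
u(t) = -6
1/((57*O + u(-1)) + 3991) = 1/((57*(-63) - 6) + 3991) = 1/((-3591 - 6) + 3991) = 1/(-3597 + 3991) = 1/394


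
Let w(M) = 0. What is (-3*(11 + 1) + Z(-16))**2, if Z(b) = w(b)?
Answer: 1296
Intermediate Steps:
Z(b) = 0
(-3*(11 + 1) + Z(-16))**2 = (-3*(11 + 1) + 0)**2 = (-3*12 + 0)**2 = (-36 + 0)**2 = (-36)**2 = 1296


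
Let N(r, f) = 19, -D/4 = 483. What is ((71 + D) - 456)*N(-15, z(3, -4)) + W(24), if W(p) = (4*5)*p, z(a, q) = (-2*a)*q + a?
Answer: -43543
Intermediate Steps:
D = -1932 (D = -4*483 = -1932)
z(a, q) = a - 2*a*q (z(a, q) = -2*a*q + a = a - 2*a*q)
W(p) = 20*p
((71 + D) - 456)*N(-15, z(3, -4)) + W(24) = ((71 - 1932) - 456)*19 + 20*24 = (-1861 - 456)*19 + 480 = -2317*19 + 480 = -44023 + 480 = -43543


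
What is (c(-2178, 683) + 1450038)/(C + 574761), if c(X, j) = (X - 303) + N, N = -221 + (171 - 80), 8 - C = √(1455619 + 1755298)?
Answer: 831936169363/330356192444 + 1447427*√3210917/330356192444 ≈ 2.5262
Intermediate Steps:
C = 8 - √3210917 (C = 8 - √(1455619 + 1755298) = 8 - √3210917 ≈ -1783.9)
N = -130 (N = -221 + 91 = -130)
c(X, j) = -433 + X (c(X, j) = (X - 303) - 130 = (-303 + X) - 130 = -433 + X)
(c(-2178, 683) + 1450038)/(C + 574761) = ((-433 - 2178) + 1450038)/((8 - √3210917) + 574761) = (-2611 + 1450038)/(574769 - √3210917) = 1447427/(574769 - √3210917)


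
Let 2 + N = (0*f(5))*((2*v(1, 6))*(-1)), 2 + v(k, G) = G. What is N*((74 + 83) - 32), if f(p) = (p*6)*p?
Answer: -250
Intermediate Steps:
v(k, G) = -2 + G
f(p) = 6*p² (f(p) = (6*p)*p = 6*p²)
N = -2 (N = -2 + (0*(6*5²))*((2*(-2 + 6))*(-1)) = -2 + (0*(6*25))*((2*4)*(-1)) = -2 + (0*150)*(8*(-1)) = -2 + 0*(-8) = -2 + 0 = -2)
N*((74 + 83) - 32) = -2*((74 + 83) - 32) = -2*(157 - 32) = -2*125 = -250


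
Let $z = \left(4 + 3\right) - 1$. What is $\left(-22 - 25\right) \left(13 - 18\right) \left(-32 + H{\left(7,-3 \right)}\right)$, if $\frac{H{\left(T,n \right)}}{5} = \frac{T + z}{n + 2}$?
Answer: $-22795$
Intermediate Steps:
$z = 6$ ($z = 7 - 1 = 6$)
$H{\left(T,n \right)} = \frac{5 \left(6 + T\right)}{2 + n}$ ($H{\left(T,n \right)} = 5 \frac{T + 6}{n + 2} = 5 \frac{6 + T}{2 + n} = \frac{5 \left(6 + T\right)}{2 + n}$)
$\left(-22 - 25\right) \left(13 - 18\right) \left(-32 + H{\left(7,-3 \right)}\right) = \left(-22 - 25\right) \left(13 - 18\right) \left(-32 + \frac{5 \left(6 + 7\right)}{2 - 3}\right) = \left(-47\right) \left(-5\right) \left(-32 + 5 \frac{1}{-1} \cdot 13\right) = 235 \left(-32 + 5 \left(-1\right) 13\right) = 235 \left(-32 - 65\right) = 235 \left(-97\right) = -22795$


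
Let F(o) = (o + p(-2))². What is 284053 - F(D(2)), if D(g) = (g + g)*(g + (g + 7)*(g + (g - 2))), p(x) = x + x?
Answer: 278277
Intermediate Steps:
p(x) = 2*x
D(g) = 2*g*(g + (-2 + 2*g)*(7 + g)) (D(g) = (2*g)*(g + (7 + g)*(g + (-2 + g))) = (2*g)*(g + (7 + g)*(-2 + 2*g)) = (2*g)*(g + (-2 + 2*g)*(7 + g)) = 2*g*(g + (-2 + 2*g)*(7 + g)))
F(o) = (-4 + o)² (F(o) = (o + 2*(-2))² = (o - 4)² = (-4 + o)²)
284053 - F(D(2)) = 284053 - (-4 + 2*2*(-14 + 2*2² + 13*2))² = 284053 - (-4 + 2*2*(-14 + 2*4 + 26))² = 284053 - (-4 + 2*2*(-14 + 8 + 26))² = 284053 - (-4 + 2*2*20)² = 284053 - (-4 + 80)² = 284053 - 1*76² = 284053 - 1*5776 = 284053 - 5776 = 278277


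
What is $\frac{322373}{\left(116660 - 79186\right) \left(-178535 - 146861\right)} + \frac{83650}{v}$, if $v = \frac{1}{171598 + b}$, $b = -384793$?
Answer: $- \frac{217462923786914344373}{12193889704} \approx -1.7834 \cdot 10^{10}$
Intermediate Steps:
$v = - \frac{1}{213195}$ ($v = \frac{1}{171598 - 384793} = \frac{1}{-213195} = - \frac{1}{213195} \approx -4.6905 \cdot 10^{-6}$)
$\frac{322373}{\left(116660 - 79186\right) \left(-178535 - 146861\right)} + \frac{83650}{v} = \frac{322373}{\left(116660 - 79186\right) \left(-178535 - 146861\right)} + \frac{83650}{- \frac{1}{213195}} = \frac{322373}{37474 \left(-325396\right)} + 83650 \left(-213195\right) = \frac{322373}{-12193889704} - 17833761750 = 322373 \left(- \frac{1}{12193889704}\right) - 17833761750 = - \frac{322373}{12193889704} - 17833761750 = - \frac{217462923786914344373}{12193889704}$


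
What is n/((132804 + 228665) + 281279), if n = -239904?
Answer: -59976/160687 ≈ -0.37325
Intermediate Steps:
n/((132804 + 228665) + 281279) = -239904/((132804 + 228665) + 281279) = -239904/(361469 + 281279) = -239904/642748 = -239904*1/642748 = -59976/160687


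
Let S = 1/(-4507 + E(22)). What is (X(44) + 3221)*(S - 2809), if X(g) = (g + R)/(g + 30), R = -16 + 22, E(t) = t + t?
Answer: -1494383978736/165131 ≈ -9.0497e+6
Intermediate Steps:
E(t) = 2*t
R = 6
S = -1/4463 (S = 1/(-4507 + 2*22) = 1/(-4507 + 44) = 1/(-4463) = -1/4463 ≈ -0.00022406)
X(g) = (6 + g)/(30 + g) (X(g) = (g + 6)/(g + 30) = (6 + g)/(30 + g))
(X(44) + 3221)*(S - 2809) = ((6 + 44)/(30 + 44) + 3221)*(-1/4463 - 2809) = (50/74 + 3221)*(-12536568/4463) = ((1/74)*50 + 3221)*(-12536568/4463) = (25/37 + 3221)*(-12536568/4463) = (119202/37)*(-12536568/4463) = -1494383978736/165131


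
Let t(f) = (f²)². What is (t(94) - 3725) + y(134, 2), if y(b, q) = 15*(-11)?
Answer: 78071006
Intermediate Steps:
y(b, q) = -165
t(f) = f⁴
(t(94) - 3725) + y(134, 2) = (94⁴ - 3725) - 165 = (78074896 - 3725) - 165 = 78071171 - 165 = 78071006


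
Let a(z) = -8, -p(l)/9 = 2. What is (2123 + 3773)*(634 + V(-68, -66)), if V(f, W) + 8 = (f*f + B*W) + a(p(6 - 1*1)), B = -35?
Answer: 44526592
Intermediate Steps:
p(l) = -18 (p(l) = -9*2 = -18)
V(f, W) = -16 + f² - 35*W (V(f, W) = -8 + ((f*f - 35*W) - 8) = -8 + ((f² - 35*W) - 8) = -8 + (-8 + f² - 35*W) = -16 + f² - 35*W)
(2123 + 3773)*(634 + V(-68, -66)) = (2123 + 3773)*(634 + (-16 + (-68)² - 35*(-66))) = 5896*(634 + (-16 + 4624 + 2310)) = 5896*(634 + 6918) = 5896*7552 = 44526592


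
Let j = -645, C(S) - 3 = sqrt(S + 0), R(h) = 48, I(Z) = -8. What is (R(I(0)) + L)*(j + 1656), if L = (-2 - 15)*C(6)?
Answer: -3033 - 17187*sqrt(6) ≈ -45132.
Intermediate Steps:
C(S) = 3 + sqrt(S) (C(S) = 3 + sqrt(S + 0) = 3 + sqrt(S))
L = -51 - 17*sqrt(6) (L = (-2 - 15)*(3 + sqrt(6)) = -17*(3 + sqrt(6)) = -51 - 17*sqrt(6) ≈ -92.641)
(R(I(0)) + L)*(j + 1656) = (48 + (-51 - 17*sqrt(6)))*(-645 + 1656) = (-3 - 17*sqrt(6))*1011 = -3033 - 17187*sqrt(6)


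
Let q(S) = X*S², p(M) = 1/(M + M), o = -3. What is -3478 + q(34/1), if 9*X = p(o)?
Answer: -94484/27 ≈ -3499.4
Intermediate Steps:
p(M) = 1/(2*M)
X = -1/54 (X = ((½)/(-3))/9 = ((½)*(-⅓))/9 = (⅑)*(-⅙) = -1/54 ≈ -0.018519)
q(S) = -S²/54
-3478 + q(34/1) = -3478 - (34/1)²/54 = -3478 - (34*1)²/54 = -3478 - 1/54*34² = -3478 - 1/54*1156 = -3478 - 578/27 = -94484/27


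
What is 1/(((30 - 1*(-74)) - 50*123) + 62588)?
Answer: 1/56542 ≈ 1.7686e-5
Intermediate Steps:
1/(((30 - 1*(-74)) - 50*123) + 62588) = 1/(((30 + 74) - 6150) + 62588) = 1/((104 - 6150) + 62588) = 1/(-6046 + 62588) = 1/56542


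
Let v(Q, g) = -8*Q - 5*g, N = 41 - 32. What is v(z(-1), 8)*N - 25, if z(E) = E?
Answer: -313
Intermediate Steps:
N = 9
v(z(-1), 8)*N - 25 = (-8*(-1) - 5*8)*9 - 25 = (8 - 40)*9 - 25 = -32*9 - 25 = -288 - 25 = -313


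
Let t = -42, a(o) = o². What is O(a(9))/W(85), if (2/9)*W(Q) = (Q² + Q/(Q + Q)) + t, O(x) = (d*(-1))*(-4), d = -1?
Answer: -16/129303 ≈ -0.00012374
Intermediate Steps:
O(x) = -4 (O(x) = -1*(-1)*(-4) = 1*(-4) = -4)
W(Q) = -747/4 + 9*Q²/2 (W(Q) = 9*((Q² + Q/(Q + Q)) - 42)/2 = 9*((Q² + Q/((2*Q))) - 42)/2 = 9*((Q² + (1/(2*Q))*Q) - 42)/2 = 9*((Q² + ½) - 42)/2 = 9*((½ + Q²) - 42)/2 = 9*(-83/2 + Q²)/2 = -747/4 + 9*Q²/2)
O(a(9))/W(85) = -4/(-747/4 + (9/2)*85²) = -4/(-747/4 + (9/2)*7225) = -4/(-747/4 + 65025/2) = -4/129303/4 = -4*4/129303 = -16/129303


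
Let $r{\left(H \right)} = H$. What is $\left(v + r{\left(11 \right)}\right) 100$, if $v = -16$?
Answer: $-500$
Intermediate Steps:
$\left(v + r{\left(11 \right)}\right) 100 = \left(-16 + 11\right) 100 = \left(-5\right) 100 = -500$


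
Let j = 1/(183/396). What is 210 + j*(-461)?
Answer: -48042/61 ≈ -787.57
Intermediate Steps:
j = 132/61 (j = 1/(183*(1/396)) = 1/(61/132) = 132/61 ≈ 2.1639)
210 + j*(-461) = 210 + (132/61)*(-461) = 210 - 60852/61 = -48042/61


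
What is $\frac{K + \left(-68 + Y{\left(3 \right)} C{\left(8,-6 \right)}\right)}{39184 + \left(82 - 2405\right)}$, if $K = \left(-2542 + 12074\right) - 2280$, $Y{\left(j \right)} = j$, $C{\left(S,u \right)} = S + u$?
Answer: $\frac{7190}{36861} \approx 0.19506$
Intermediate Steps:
$K = 7252$ ($K = 9532 - 2280 = 7252$)
$\frac{K + \left(-68 + Y{\left(3 \right)} C{\left(8,-6 \right)}\right)}{39184 + \left(82 - 2405\right)} = \frac{7252 - \left(68 - 3 \left(8 - 6\right)\right)}{39184 + \left(82 - 2405\right)} = \frac{7252 + \left(-68 + 3 \cdot 2\right)}{39184 + \left(82 - 2405\right)} = \frac{7252 + \left(-68 + 6\right)}{39184 - 2323} = \frac{7252 - 62}{36861} = 7190 \cdot \frac{1}{36861} = \frac{7190}{36861}$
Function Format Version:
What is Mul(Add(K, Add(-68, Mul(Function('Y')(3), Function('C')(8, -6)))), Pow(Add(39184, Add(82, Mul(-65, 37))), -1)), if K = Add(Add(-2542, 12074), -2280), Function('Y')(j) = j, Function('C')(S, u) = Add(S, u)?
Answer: Rational(7190, 36861) ≈ 0.19506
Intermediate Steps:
K = 7252 (K = Add(9532, -2280) = 7252)
Mul(Add(K, Add(-68, Mul(Function('Y')(3), Function('C')(8, -6)))), Pow(Add(39184, Add(82, Mul(-65, 37))), -1)) = Mul(Add(7252, Add(-68, Mul(3, Add(8, -6)))), Pow(Add(39184, Add(82, Mul(-65, 37))), -1)) = Mul(Add(7252, Add(-68, Mul(3, 2))), Pow(Add(39184, Add(82, -2405)), -1)) = Mul(Add(7252, Add(-68, 6)), Pow(Add(39184, -2323), -1)) = Mul(Add(7252, -62), Pow(36861, -1)) = Mul(7190, Rational(1, 36861)) = Rational(7190, 36861)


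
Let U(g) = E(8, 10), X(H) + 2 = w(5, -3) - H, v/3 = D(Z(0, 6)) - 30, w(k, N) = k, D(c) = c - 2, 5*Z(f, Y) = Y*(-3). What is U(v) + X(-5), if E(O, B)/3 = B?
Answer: 38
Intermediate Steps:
E(O, B) = 3*B
Z(f, Y) = -3*Y/5 (Z(f, Y) = (Y*(-3))/5 = (-3*Y)/5 = -3*Y/5)
D(c) = -2 + c
v = -534/5 (v = 3*((-2 - ⅗*6) - 30) = 3*((-2 - 18/5) - 30) = 3*(-28/5 - 30) = 3*(-178/5) = -534/5 ≈ -106.80)
X(H) = 3 - H (X(H) = -2 + (5 - H) = 3 - H)
U(g) = 30 (U(g) = 3*10 = 30)
U(v) + X(-5) = 30 + (3 - 1*(-5)) = 30 + (3 + 5) = 30 + 8 = 38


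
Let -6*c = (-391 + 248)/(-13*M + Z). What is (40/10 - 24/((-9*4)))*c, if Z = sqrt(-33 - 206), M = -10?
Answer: 130130/154251 - 1001*I*sqrt(239)/154251 ≈ 0.84363 - 0.10032*I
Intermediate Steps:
Z = I*sqrt(239) (Z = sqrt(-239) = I*sqrt(239) ≈ 15.46*I)
c = 143/(6*(130 + I*sqrt(239))) (c = -(-391 + 248)/(6*(-13*(-10) + I*sqrt(239))) = -(-143)/(6*(130 + I*sqrt(239))) = 143/(6*(130 + I*sqrt(239))) ≈ 0.18078 - 0.021498*I)
(40/10 - 24/((-9*4)))*c = (40/10 - 24/((-9*4)))*(9295/51417 - 143*I*sqrt(239)/102834) = (40*(1/10) - 24/(-36))*(9295/51417 - 143*I*sqrt(239)/102834) = (4 - 24*(-1/36))*(9295/51417 - 143*I*sqrt(239)/102834) = (4 + 2/3)*(9295/51417 - 143*I*sqrt(239)/102834) = 14*(9295/51417 - 143*I*sqrt(239)/102834)/3 = 130130/154251 - 1001*I*sqrt(239)/154251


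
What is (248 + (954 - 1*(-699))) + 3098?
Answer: 4999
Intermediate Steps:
(248 + (954 - 1*(-699))) + 3098 = (248 + (954 + 699)) + 3098 = (248 + 1653) + 3098 = 1901 + 3098 = 4999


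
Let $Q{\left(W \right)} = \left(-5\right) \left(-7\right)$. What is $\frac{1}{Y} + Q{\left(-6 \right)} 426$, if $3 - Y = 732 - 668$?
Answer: $\frac{909509}{61} \approx 14910.0$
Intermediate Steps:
$Y = -61$ ($Y = 3 - \left(732 - 668\right) = 3 - 64 = -61$)
$Q{\left(W \right)} = 35$
$\frac{1}{Y} + Q{\left(-6 \right)} 426 = \frac{1}{-61} + 35 \cdot 426 = - \frac{1}{61} + 14910 = \frac{909509}{61}$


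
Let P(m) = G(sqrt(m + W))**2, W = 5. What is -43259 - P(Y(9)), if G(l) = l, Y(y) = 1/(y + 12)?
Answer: -908545/21 ≈ -43264.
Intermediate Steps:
Y(y) = 1/(12 + y)
P(m) = 5 + m (P(m) = (sqrt(m + 5))**2 = (sqrt(5 + m))**2 = 5 + m)
-43259 - P(Y(9)) = -43259 - (5 + 1/(12 + 9)) = -43259 - (5 + 1/21) = -43259 - 1*106/21 = -43259 - 106/21 = -908545/21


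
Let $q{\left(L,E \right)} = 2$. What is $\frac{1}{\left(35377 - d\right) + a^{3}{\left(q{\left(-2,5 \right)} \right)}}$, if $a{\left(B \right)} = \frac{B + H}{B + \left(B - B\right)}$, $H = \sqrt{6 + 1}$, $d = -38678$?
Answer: $\frac{4739920}{351044397573} - \frac{152 \sqrt{7}}{351044397573} \approx 1.3501 \cdot 10^{-5}$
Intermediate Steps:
$H = \sqrt{7} \approx 2.6458$
$a{\left(B \right)} = \frac{B + \sqrt{7}}{B}$ ($a{\left(B \right)} = \frac{B + \sqrt{7}}{B + \left(B - B\right)} = \frac{B + \sqrt{7}}{B + 0} = \frac{B + \sqrt{7}}{B}$)
$\frac{1}{\left(35377 - d\right) + a^{3}{\left(q{\left(-2,5 \right)} \right)}} = \frac{1}{\left(35377 - -38678\right) + \left(\frac{2 + \sqrt{7}}{2}\right)^{3}} = \frac{1}{\left(35377 + 38678\right) + \left(\frac{2 + \sqrt{7}}{2}\right)^{3}} = \frac{1}{74055 + \left(1 + \frac{\sqrt{7}}{2}\right)^{3}}$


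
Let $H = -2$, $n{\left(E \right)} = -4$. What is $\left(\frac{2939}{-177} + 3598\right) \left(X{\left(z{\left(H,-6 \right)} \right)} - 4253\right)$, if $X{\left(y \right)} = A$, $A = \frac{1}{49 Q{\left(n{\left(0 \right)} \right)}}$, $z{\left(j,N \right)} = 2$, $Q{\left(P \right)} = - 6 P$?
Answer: $- \frac{3170502975989}{208152} \approx -1.5232 \cdot 10^{7}$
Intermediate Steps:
$A = \frac{1}{1176}$ ($A = \frac{1}{49 \left(\left(-6\right) \left(-4\right)\right)} = \frac{1}{49 \cdot 24} = \frac{1}{49} \cdot \frac{1}{24} = \frac{1}{1176} \approx 0.00085034$)
$X{\left(y \right)} = \frac{1}{1176}$
$\left(\frac{2939}{-177} + 3598\right) \left(X{\left(z{\left(H,-6 \right)} \right)} - 4253\right) = \left(\frac{2939}{-177} + 3598\right) \left(\frac{1}{1176} - 4253\right) = \left(2939 \left(- \frac{1}{177}\right) + 3598\right) \left(- \frac{5001527}{1176}\right) = \left(- \frac{2939}{177} + 3598\right) \left(- \frac{5001527}{1176}\right) = \frac{633907}{177} \left(- \frac{5001527}{1176}\right) = - \frac{3170502975989}{208152}$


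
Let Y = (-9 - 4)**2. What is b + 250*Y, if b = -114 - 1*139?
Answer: 41997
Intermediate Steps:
b = -253 (b = -114 - 139 = -253)
Y = 169 (Y = (-13)**2 = 169)
b + 250*Y = -253 + 250*169 = -253 + 42250 = 41997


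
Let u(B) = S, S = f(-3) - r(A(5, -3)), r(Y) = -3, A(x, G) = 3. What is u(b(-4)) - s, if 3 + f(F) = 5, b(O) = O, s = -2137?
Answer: 2142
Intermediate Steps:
f(F) = 2 (f(F) = -3 + 5 = 2)
S = 5 (S = 2 - 1*(-3) = 2 + 3 = 5)
u(B) = 5
u(b(-4)) - s = 5 - 1*(-2137) = 5 + 2137 = 2142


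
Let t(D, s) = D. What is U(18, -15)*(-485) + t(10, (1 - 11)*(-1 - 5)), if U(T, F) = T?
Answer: -8720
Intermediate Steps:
U(18, -15)*(-485) + t(10, (1 - 11)*(-1 - 5)) = 18*(-485) + 10 = -8730 + 10 = -8720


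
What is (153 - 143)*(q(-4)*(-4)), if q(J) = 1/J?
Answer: 10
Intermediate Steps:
q(J) = 1/J
(153 - 143)*(q(-4)*(-4)) = (153 - 143)*(-4/(-4)) = 10*(-¼*(-4)) = 10*1 = 10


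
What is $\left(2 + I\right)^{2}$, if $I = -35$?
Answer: $1089$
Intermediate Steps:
$\left(2 + I\right)^{2} = \left(2 - 35\right)^{2} = \left(-33\right)^{2} = 1089$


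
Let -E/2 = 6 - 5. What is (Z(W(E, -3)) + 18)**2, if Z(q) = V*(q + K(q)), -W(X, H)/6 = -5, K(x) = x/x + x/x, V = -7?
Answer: 42436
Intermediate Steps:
E = -2 (E = -2*(6 - 5) = -2*1 = -2)
K(x) = 2 (K(x) = 1 + 1 = 2)
W(X, H) = 30 (W(X, H) = -6*(-5) = 30)
Z(q) = -14 - 7*q (Z(q) = -7*(q + 2) = -7*(2 + q) = -14 - 7*q)
(Z(W(E, -3)) + 18)**2 = ((-14 - 7*30) + 18)**2 = ((-14 - 210) + 18)**2 = (-224 + 18)**2 = (-206)**2 = 42436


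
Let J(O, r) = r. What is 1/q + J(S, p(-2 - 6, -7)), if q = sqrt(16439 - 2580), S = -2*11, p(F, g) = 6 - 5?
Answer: 1 + sqrt(13859)/13859 ≈ 1.0085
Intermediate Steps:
p(F, g) = 1
S = -22
q = sqrt(13859) ≈ 117.72
1/q + J(S, p(-2 - 6, -7)) = 1/(sqrt(13859)) + 1 = sqrt(13859)/13859 + 1 = 1 + sqrt(13859)/13859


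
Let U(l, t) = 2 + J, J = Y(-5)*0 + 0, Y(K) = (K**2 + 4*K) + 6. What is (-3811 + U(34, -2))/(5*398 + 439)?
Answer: -3809/2429 ≈ -1.5681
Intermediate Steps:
Y(K) = 6 + K**2 + 4*K
J = 0 (J = (6 + (-5)**2 + 4*(-5))*0 + 0 = (6 + 25 - 20)*0 + 0 = 11*0 + 0 = 0 + 0 = 0)
U(l, t) = 2 (U(l, t) = 2 + 0 = 2)
(-3811 + U(34, -2))/(5*398 + 439) = (-3811 + 2)/(5*398 + 439) = -3809/(1990 + 439) = -3809/2429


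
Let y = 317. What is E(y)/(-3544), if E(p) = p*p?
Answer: -100489/3544 ≈ -28.355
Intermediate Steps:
E(p) = p²
E(y)/(-3544) = 317²/(-3544) = 100489*(-1/3544) = -100489/3544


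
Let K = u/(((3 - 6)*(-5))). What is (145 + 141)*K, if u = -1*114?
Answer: -10868/5 ≈ -2173.6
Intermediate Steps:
u = -114
K = -38/5 (K = -114*(-1/(5*(3 - 6))) = -114/((-3*(-5))) = -114/15 = -114*1/15 = -38/5 ≈ -7.6000)
(145 + 141)*K = (145 + 141)*(-38/5) = 286*(-38/5) = -10868/5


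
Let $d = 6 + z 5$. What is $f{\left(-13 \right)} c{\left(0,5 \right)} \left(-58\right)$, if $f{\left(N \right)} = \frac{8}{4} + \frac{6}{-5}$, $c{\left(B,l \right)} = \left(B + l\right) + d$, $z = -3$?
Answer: $\frac{928}{5} \approx 185.6$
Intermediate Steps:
$d = -9$ ($d = 6 - 15 = -9$)
$c{\left(B,l \right)} = -9 + B + l$ ($c{\left(B,l \right)} = \left(B + l\right) - 9 = -9 + B + l$)
$f{\left(N \right)} = \frac{4}{5}$ ($f{\left(N \right)} = 8 \cdot \frac{1}{4} + 6 \left(- \frac{1}{5}\right) = 2 - \frac{6}{5} = \frac{4}{5}$)
$f{\left(-13 \right)} c{\left(0,5 \right)} \left(-58\right) = \frac{4 \left(-9 + 0 + 5\right)}{5} \left(-58\right) = \frac{4}{5} \left(-4\right) \left(-58\right) = \left(- \frac{16}{5}\right) \left(-58\right) = \frac{928}{5}$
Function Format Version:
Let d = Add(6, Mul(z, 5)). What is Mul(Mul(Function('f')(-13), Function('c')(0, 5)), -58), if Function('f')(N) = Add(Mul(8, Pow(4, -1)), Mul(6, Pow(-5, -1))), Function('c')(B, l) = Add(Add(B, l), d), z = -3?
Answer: Rational(928, 5) ≈ 185.60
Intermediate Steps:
d = -9 (d = Add(6, Mul(-3, 5)) = Add(6, -15) = -9)
Function('c')(B, l) = Add(-9, B, l) (Function('c')(B, l) = Add(Add(B, l), -9) = Add(-9, B, l))
Function('f')(N) = Rational(4, 5) (Function('f')(N) = Add(Mul(8, Rational(1, 4)), Mul(6, Rational(-1, 5))) = Add(2, Rational(-6, 5)) = Rational(4, 5))
Mul(Mul(Function('f')(-13), Function('c')(0, 5)), -58) = Mul(Mul(Rational(4, 5), Add(-9, 0, 5)), -58) = Mul(Mul(Rational(4, 5), -4), -58) = Mul(Rational(-16, 5), -58) = Rational(928, 5)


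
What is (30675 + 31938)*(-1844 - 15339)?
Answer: -1075879179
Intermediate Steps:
(30675 + 31938)*(-1844 - 15339) = 62613*(-17183) = -1075879179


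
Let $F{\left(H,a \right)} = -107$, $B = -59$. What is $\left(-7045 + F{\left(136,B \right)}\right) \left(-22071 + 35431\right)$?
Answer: $-95550720$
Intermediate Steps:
$\left(-7045 + F{\left(136,B \right)}\right) \left(-22071 + 35431\right) = \left(-7045 - 107\right) \left(-22071 + 35431\right) = \left(-7152\right) 13360 = -95550720$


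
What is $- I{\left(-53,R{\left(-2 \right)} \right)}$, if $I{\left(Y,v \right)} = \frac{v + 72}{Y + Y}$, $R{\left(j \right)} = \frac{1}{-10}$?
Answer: $\frac{719}{1060} \approx 0.6783$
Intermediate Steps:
$R{\left(j \right)} = - \frac{1}{10}$
$I{\left(Y,v \right)} = \frac{72 + v}{2 Y}$
$- I{\left(-53,R{\left(-2 \right)} \right)} = - \frac{72 - \frac{1}{10}}{2 \left(-53\right)} = - \frac{\left(-1\right) 719}{2 \cdot 53 \cdot 10} = \left(-1\right) \left(- \frac{719}{1060}\right) = \frac{719}{1060}$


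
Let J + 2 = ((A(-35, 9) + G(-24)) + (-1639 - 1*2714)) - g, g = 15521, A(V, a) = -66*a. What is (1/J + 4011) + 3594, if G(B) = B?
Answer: 155856869/20494 ≈ 7605.0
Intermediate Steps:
J = -20494 (J = -2 + (((-66*9 - 24) + (-1639 - 1*2714)) - 1*15521) = -2 + (((-594 - 24) + (-1639 - 2714)) - 15521) = -2 + ((-618 - 4353) - 15521) = -2 + (-4971 - 15521) = -2 - 20492 = -20494)
(1/J + 4011) + 3594 = (1/(-20494) + 4011) + 3594 = (-1/20494 + 4011) + 3594 = 82201433/20494 + 3594 = 155856869/20494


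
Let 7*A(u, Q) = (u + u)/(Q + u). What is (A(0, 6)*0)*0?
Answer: 0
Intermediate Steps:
A(u, Q) = 2*u/(7*(Q + u)) (A(u, Q) = ((u + u)/(Q + u))/7 = ((2*u)/(Q + u))/7 = (2*u/(Q + u))/7 = 2*u/(7*(Q + u)))
(A(0, 6)*0)*0 = (((2/7)*0/(6 + 0))*0)*0 = (((2/7)*0/6)*0)*0 = (((2/7)*0*(⅙))*0)*0 = (0*0)*0 = 0*0 = 0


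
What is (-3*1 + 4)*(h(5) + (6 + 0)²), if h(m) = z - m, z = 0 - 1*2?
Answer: 29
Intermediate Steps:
z = -2 (z = 0 - 2 = -2)
h(m) = -2 - m
(-3*1 + 4)*(h(5) + (6 + 0)²) = (-3*1 + 4)*((-2 - 1*5) + (6 + 0)²) = (-3 + 4)*((-2 - 5) + 6²) = 1*(-7 + 36) = 1*29 = 29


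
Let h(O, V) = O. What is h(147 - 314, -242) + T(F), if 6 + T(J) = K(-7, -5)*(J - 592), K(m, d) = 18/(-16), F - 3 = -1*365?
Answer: 3601/4 ≈ 900.25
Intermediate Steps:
F = -362 (F = 3 - 1*365 = 3 - 365 = -362)
K(m, d) = -9/8 (K(m, d) = 18*(-1/16) = -9/8)
T(J) = 660 - 9*J/8 (T(J) = -6 - 9*(J - 592)/8 = -6 - 9*(-592 + J)/8 = -6 + (666 - 9*J/8) = 660 - 9*J/8)
h(147 - 314, -242) + T(F) = (147 - 314) + (660 - 9/8*(-362)) = -167 + (660 + 1629/4) = -167 + 4269/4 = 3601/4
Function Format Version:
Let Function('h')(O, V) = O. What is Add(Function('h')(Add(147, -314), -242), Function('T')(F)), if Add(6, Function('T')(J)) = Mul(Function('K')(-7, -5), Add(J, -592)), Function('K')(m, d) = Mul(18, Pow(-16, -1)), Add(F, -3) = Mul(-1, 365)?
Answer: Rational(3601, 4) ≈ 900.25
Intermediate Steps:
F = -362 (F = Add(3, Mul(-1, 365)) = Add(3, -365) = -362)
Function('K')(m, d) = Rational(-9, 8) (Function('K')(m, d) = Mul(18, Rational(-1, 16)) = Rational(-9, 8))
Function('T')(J) = Add(660, Mul(Rational(-9, 8), J)) (Function('T')(J) = Add(-6, Mul(Rational(-9, 8), Add(J, -592))) = Add(-6, Mul(Rational(-9, 8), Add(-592, J))) = Add(-6, Add(666, Mul(Rational(-9, 8), J))) = Add(660, Mul(Rational(-9, 8), J)))
Add(Function('h')(Add(147, -314), -242), Function('T')(F)) = Add(Add(147, -314), Add(660, Mul(Rational(-9, 8), -362))) = Add(-167, Add(660, Rational(1629, 4))) = Add(-167, Rational(4269, 4)) = Rational(3601, 4)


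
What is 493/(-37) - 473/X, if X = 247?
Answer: -139272/9139 ≈ -15.239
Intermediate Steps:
493/(-37) - 473/X = 493/(-37) - 473/247 = 493*(-1/37) - 473*1/247 = -493/37 - 473/247 = -139272/9139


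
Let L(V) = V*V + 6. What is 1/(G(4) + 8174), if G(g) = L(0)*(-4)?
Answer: 1/8150 ≈ 0.00012270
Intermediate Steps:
L(V) = 6 + V² (L(V) = V² + 6 = 6 + V²)
G(g) = -24 (G(g) = (6 + 0²)*(-4) = (6 + 0)*(-4) = 6*(-4) = -24)
1/(G(4) + 8174) = 1/(-24 + 8174) = 1/8150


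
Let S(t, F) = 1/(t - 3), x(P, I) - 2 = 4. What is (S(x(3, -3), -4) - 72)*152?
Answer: -32680/3 ≈ -10893.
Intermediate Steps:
x(P, I) = 6 (x(P, I) = 2 + 4 = 6)
S(t, F) = 1/(-3 + t)
(S(x(3, -3), -4) - 72)*152 = (1/(-3 + 6) - 72)*152 = (1/3 - 72)*152 = (⅓ - 72)*152 = -215/3*152 = -32680/3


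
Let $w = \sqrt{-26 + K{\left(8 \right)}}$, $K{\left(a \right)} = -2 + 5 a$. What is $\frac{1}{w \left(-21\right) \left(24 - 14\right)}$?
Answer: $- \frac{\sqrt{3}}{1260} \approx -0.0013746$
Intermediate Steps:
$w = 2 \sqrt{3}$ ($w = \sqrt{-26 + \left(-2 + 5 \cdot 8\right)} = \sqrt{-26 + \left(-2 + 40\right)} = \sqrt{-26 + 38} = \sqrt{12} = 2 \sqrt{3} \approx 3.4641$)
$\frac{1}{w \left(-21\right) \left(24 - 14\right)} = \frac{1}{2 \sqrt{3} \left(-21\right) \left(24 - 14\right)} = \frac{1}{- 42 \sqrt{3} \left(24 - 14\right)} = \frac{1}{- 42 \sqrt{3} \cdot 10} = \frac{1}{\left(-420\right) \sqrt{3}} = - \frac{\sqrt{3}}{1260}$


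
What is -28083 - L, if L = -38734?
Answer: 10651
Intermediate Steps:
-28083 - L = -28083 - 1*(-38734) = -28083 + 38734 = 10651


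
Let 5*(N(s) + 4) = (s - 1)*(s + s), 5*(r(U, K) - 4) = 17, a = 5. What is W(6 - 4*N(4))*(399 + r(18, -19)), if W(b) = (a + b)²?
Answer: 3090672/125 ≈ 24725.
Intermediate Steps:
r(U, K) = 37/5 (r(U, K) = 4 + (⅕)*17 = 4 + 17/5 = 37/5)
N(s) = -4 + 2*s*(-1 + s)/5 (N(s) = -4 + ((s - 1)*(s + s))/5 = -4 + ((-1 + s)*(2*s))/5 = -4 + (2*s*(-1 + s))/5 = -4 + 2*s*(-1 + s)/5)
W(b) = (5 + b)²
W(6 - 4*N(4))*(399 + r(18, -19)) = (5 + (6 - 4*(-4 - ⅖*4 + (⅖)*4²)))²*(399 + 37/5) = (5 + (6 - 4*(-4 - 8/5 + (⅖)*16)))²*(2032/5) = (5 + (6 - 4*(-4 - 8/5 + 32/5)))²*(2032/5) = (5 + (6 - 4*⅘))²*(2032/5) = (5 + (6 - 16/5))²*(2032/5) = (5 + 14/5)²*(2032/5) = (39/5)²*(2032/5) = (1521/25)*(2032/5) = 3090672/125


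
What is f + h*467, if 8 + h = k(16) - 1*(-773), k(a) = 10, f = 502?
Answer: 362427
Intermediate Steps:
h = 775 (h = -8 + (10 - 1*(-773)) = -8 + (10 + 773) = -8 + 783 = 775)
f + h*467 = 502 + 775*467 = 502 + 361925 = 362427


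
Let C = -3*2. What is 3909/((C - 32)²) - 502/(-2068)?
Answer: 2202175/746548 ≈ 2.9498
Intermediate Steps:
C = -6
3909/((C - 32)²) - 502/(-2068) = 3909/((-6 - 32)²) - 502/(-2068) = 3909/((-38)²) - 502*(-1/2068) = 3909/1444 + 251/1034 = 2202175/746548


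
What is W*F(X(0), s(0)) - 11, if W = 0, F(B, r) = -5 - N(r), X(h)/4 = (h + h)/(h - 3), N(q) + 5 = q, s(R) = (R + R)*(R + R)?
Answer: -11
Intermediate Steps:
s(R) = 4*R**2 (s(R) = (2*R)*(2*R) = 4*R**2)
N(q) = -5 + q
X(h) = 8*h/(-3 + h) (X(h) = 4*((h + h)/(h - 3)) = 4*((2*h)/(-3 + h)) = 4*(2*h/(-3 + h)) = 8*h/(-3 + h))
F(B, r) = -r (F(B, r) = -5 - (-5 + r) = -5 + (5 - r) = -r)
W*F(X(0), s(0)) - 11 = 0*(-4*0**2) - 11 = 0*(-4*0) - 11 = 0*(-1*0) - 11 = 0*0 - 11 = 0 - 11 = -11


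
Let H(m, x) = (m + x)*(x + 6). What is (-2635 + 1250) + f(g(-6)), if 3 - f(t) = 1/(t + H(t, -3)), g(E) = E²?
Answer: -186571/135 ≈ -1382.0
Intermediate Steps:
H(m, x) = (6 + x)*(m + x) (H(m, x) = (m + x)*(6 + x) = (6 + x)*(m + x))
f(t) = 3 - 1/(-9 + 4*t) (f(t) = 3 - 1/(t + ((-3)² + 6*t + 6*(-3) + t*(-3))) = 3 - 1/(t + (9 + 6*t - 18 - 3*t)) = 3 - 1/(t + (-9 + 3*t)) = 3 - 1/(-9 + 4*t))
(-2635 + 1250) + f(g(-6)) = (-2635 + 1250) + 4*(-7 + 3*(-6)²)/(-9 + 4*(-6)²) = -1385 + 4*(-7 + 3*36)/(-9 + 4*36) = -1385 + 4*(-7 + 108)/(-9 + 144) = -1385 + 4*101/135 = -1385 + 4*(1/135)*101 = -1385 + 404/135 = -186571/135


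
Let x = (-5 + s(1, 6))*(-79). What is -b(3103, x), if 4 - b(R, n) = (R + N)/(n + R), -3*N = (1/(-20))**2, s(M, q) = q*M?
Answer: -10791601/3628800 ≈ -2.9739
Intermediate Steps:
s(M, q) = M*q
x = -79 (x = (-5 + 1*6)*(-79) = (-5 + 6)*(-79) = 1*(-79) = -79)
N = -1/1200 (N = -(1/(-20))**2/3 = -(-1/20)**2/3 = -1/3*1/400 = -1/1200 ≈ -0.00083333)
b(R, n) = 4 - (-1/1200 + R)/(R + n) (b(R, n) = 4 - (R - 1/1200)/(n + R) = 4 - (-1/1200 + R)/(R + n))
-b(3103, x) = -(1/1200 + 3*3103 + 4*(-79))/(3103 - 79) = -(1/1200 + 9309 - 316)/3024 = -10791601/(3024*1200) = -1*10791601/3628800 = -10791601/3628800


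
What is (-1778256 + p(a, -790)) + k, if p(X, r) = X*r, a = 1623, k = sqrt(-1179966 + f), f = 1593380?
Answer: -3060426 + sqrt(413414) ≈ -3.0598e+6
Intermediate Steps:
k = sqrt(413414) (k = sqrt(-1179966 + 1593380) = sqrt(413414) ≈ 642.97)
(-1778256 + p(a, -790)) + k = (-1778256 + 1623*(-790)) + sqrt(413414) = (-1778256 - 1282170) + sqrt(413414) = -3060426 + sqrt(413414)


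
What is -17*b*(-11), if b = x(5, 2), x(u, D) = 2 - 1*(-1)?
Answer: 561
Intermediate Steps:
x(u, D) = 3 (x(u, D) = 2 + 1 = 3)
b = 3
-17*b*(-11) = -17*3*(-11) = -51*(-11) = 561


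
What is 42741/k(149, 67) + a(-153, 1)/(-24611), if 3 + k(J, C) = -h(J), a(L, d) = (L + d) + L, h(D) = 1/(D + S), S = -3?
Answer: -153577083751/10804229 ≈ -14215.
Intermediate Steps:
h(D) = 1/(-3 + D) (h(D) = 1/(D - 3) = 1/(-3 + D))
a(L, d) = d + 2*L
k(J, C) = -3 - 1/(-3 + J)
42741/k(149, 67) + a(-153, 1)/(-24611) = 42741/(((8 - 3*149)/(-3 + 149))) + (1 + 2*(-153))/(-24611) = 42741/(((8 - 447)/146)) + (1 - 306)*(-1/24611) = 42741/(((1/146)*(-439))) - 305*(-1/24611) = 42741/(-439/146) + 305/24611 = 42741*(-146/439) + 305/24611 = -6240186/439 + 305/24611 = -153577083751/10804229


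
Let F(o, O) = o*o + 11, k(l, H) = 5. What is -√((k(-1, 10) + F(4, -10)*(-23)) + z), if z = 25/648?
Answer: -I*√798286/36 ≈ -24.819*I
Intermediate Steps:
F(o, O) = 11 + o² (F(o, O) = o² + 11 = 11 + o²)
z = 25/648 (z = (1/648)*25 = 25/648 ≈ 0.038580)
-√((k(-1, 10) + F(4, -10)*(-23)) + z) = -√((5 + (11 + 4²)*(-23)) + 25/648) = -√((5 + (11 + 16)*(-23)) + 25/648) = -√((5 + 27*(-23)) + 25/648) = -√((5 - 621) + 25/648) = -√(-616 + 25/648) = -√(-399143/648) = -I*√798286/36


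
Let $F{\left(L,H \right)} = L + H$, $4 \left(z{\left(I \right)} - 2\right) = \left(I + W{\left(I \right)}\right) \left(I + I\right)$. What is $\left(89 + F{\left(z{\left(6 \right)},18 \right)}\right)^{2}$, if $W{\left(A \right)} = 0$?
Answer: $16129$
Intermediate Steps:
$z{\left(I \right)} = 2 + \frac{I^{2}}{2}$ ($z{\left(I \right)} = 2 + \frac{\left(I + 0\right) \left(I + I\right)}{4} = 2 + \frac{I 2 I}{4} = 2 + \frac{2 I^{2}}{4} = 2 + \frac{I^{2}}{2}$)
$F{\left(L,H \right)} = H + L$
$\left(89 + F{\left(z{\left(6 \right)},18 \right)}\right)^{2} = \left(89 + \left(18 + \left(2 + \frac{6^{2}}{2}\right)\right)\right)^{2} = \left(89 + \left(18 + \left(2 + \frac{1}{2} \cdot 36\right)\right)\right)^{2} = \left(89 + \left(18 + \left(2 + 18\right)\right)\right)^{2} = \left(89 + \left(18 + 20\right)\right)^{2} = \left(89 + 38\right)^{2} = 127^{2} = 16129$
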